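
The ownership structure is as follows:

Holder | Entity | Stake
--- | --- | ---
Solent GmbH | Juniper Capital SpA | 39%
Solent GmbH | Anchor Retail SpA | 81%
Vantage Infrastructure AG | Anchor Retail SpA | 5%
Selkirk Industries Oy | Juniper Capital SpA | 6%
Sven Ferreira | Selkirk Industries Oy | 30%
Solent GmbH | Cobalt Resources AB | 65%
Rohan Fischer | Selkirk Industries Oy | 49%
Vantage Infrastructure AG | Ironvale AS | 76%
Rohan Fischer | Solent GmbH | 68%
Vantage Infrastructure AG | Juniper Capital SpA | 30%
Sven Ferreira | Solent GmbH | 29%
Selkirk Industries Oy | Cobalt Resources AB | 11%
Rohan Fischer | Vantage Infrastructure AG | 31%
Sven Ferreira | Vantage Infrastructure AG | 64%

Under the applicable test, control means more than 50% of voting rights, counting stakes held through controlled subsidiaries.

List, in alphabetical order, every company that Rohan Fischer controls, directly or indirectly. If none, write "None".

Rohan holds 68% of Solent, so Rohan controls Solent.
Solent holds 65% of Cobalt, so Rohan controls Cobalt.
Solent holds 81% of Anchor, so Rohan controls Anchor.
No other company's threshold is met.

Anchor Retail SpA, Cobalt Resources AB, Solent GmbH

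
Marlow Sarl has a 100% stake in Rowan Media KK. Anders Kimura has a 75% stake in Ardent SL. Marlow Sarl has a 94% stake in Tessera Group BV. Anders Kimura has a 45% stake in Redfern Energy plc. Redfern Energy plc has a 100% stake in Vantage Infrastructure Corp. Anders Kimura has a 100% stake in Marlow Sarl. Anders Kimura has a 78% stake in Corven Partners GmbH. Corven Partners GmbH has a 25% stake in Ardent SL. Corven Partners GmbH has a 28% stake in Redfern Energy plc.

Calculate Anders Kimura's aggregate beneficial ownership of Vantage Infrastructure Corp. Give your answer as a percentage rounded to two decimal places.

Anders reaches Vantage along 2 paths.
Via Corven → Redfern: 78% × 28% × 100% = 21.84%.
Via Redfern: 45% × 100% = 45%.
Total: 21.84% + 45% = 66.84%.

66.84%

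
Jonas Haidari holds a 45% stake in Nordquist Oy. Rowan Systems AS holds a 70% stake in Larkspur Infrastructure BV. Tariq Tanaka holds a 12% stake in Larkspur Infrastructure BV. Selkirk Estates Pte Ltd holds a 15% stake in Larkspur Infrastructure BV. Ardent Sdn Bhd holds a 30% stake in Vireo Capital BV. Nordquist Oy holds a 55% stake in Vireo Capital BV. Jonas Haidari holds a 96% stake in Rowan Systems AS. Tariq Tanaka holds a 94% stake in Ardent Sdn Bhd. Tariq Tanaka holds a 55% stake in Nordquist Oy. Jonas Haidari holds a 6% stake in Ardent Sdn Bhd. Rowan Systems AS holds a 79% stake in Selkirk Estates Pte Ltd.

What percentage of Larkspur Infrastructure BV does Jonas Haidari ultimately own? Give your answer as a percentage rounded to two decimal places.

Jonas reaches Larkspur along 2 paths.
Via Rowan: 96% × 70% = 67.2%.
Via Rowan → Selkirk: 96% × 79% × 15% = 11.376%.
Total: 67.2% + 11.376% = 78.576%.
Rounded: 78.58%.

78.58%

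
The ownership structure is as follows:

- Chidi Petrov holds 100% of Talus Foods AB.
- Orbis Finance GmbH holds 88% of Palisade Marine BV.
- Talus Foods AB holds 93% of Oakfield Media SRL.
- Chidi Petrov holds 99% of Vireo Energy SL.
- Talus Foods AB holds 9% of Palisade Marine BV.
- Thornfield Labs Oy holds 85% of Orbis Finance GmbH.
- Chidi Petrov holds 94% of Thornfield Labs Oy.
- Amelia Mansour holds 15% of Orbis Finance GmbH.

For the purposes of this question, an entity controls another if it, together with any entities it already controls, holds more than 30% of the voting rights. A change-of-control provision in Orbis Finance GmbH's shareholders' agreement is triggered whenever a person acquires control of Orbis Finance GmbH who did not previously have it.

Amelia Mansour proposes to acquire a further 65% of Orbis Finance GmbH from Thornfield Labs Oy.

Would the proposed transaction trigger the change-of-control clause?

Yes

The purchase adds only to Amelia's holdings (Thornfield's stake shrinks), so Amelia is the only person who could newly come to control Orbis.
Amelia's largest direct stake is 15% in Orbis, which does not meet the threshold, so Amelia controls no company.
In Orbis, Amelia's side holds only 15%, not > 30%.
So before the transaction, Amelia does not control Orbis.
After the purchase, Amelia's direct stake in Orbis rises to 15% + 65% = 80%, and Thornfield's stake falls to 20%.
Amelia holds 80% of Orbis, so Amelia controls Orbis.
Amelia did not control Orbis before and does after, so the clause is triggered.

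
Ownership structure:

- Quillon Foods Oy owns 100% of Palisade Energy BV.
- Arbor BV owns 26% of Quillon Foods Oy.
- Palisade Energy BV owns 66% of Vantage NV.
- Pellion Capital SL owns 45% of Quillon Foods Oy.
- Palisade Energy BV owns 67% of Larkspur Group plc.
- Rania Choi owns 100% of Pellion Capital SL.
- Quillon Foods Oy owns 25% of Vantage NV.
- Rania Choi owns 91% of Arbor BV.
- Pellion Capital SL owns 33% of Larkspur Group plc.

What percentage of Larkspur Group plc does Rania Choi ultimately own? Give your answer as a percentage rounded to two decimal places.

Rania reaches Larkspur along 3 paths.
Via Pellion → Quillon → Palisade: 100% × 45% × 100% × 67% = 30.15%.
Via Arbor → Quillon → Palisade: 91% × 26% × 100% × 67% = 15.8522%.
Via Pellion: 100% × 33% = 33%.
Total: 30.15% + 15.8522% + 33% = 79.0022%.
Rounded: 79.00%.

79.00%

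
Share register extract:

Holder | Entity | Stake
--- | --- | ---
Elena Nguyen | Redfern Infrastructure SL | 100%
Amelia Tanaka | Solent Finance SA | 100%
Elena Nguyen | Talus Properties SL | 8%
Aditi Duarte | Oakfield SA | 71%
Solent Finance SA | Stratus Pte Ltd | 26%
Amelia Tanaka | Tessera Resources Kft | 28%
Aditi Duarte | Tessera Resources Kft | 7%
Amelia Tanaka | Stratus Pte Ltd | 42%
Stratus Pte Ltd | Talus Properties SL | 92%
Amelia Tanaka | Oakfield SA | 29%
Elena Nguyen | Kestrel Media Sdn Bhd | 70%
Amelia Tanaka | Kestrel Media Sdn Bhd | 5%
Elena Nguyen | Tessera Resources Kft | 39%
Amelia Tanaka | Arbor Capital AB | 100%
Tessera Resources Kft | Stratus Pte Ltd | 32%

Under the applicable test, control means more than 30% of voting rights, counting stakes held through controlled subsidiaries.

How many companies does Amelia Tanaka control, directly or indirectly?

Amelia holds 100% of Solent, so Amelia controls Solent.
Amelia and Solent together hold 42% + 26% = 68% of Stratus, so Amelia controls Stratus.
Stratus holds 92% of Talus, so Amelia controls Talus.
Amelia holds 100% of Arbor, so Amelia controls Arbor.
No other company's threshold is met.
Amelia controls 4 companies.

4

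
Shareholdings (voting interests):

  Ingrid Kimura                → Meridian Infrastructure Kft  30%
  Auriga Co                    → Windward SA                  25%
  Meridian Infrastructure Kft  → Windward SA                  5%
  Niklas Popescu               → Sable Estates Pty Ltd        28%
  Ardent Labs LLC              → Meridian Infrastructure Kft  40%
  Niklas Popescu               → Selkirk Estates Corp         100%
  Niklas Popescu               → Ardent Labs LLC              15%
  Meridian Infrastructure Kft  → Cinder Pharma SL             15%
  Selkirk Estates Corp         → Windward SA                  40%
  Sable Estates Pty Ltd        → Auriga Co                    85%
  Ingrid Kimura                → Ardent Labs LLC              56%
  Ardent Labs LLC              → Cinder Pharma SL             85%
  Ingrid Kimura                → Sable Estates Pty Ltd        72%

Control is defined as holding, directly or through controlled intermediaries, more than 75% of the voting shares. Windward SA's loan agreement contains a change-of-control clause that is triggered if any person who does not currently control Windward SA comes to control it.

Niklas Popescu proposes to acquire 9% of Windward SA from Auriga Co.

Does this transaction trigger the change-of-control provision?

The purchase adds only to Niklas's holdings (Auriga's stake shrinks), so Niklas is the only person who could newly come to control Windward.
Niklas holds 100% of Selkirk, so Niklas controls Selkirk.
In Windward, Niklas's side holds only 40%, not > 75%.
So before the transaction, Niklas does not control Windward.
After the purchase, Niklas holds 9% of Windward directly, and Auriga's stake falls to 16%.
After the transaction, Niklas's side holds 40% + 9% = 49% of Windward, not > 75%, so Niklas still does not control Windward.
No new person acquires control, so the clause is not triggered.

No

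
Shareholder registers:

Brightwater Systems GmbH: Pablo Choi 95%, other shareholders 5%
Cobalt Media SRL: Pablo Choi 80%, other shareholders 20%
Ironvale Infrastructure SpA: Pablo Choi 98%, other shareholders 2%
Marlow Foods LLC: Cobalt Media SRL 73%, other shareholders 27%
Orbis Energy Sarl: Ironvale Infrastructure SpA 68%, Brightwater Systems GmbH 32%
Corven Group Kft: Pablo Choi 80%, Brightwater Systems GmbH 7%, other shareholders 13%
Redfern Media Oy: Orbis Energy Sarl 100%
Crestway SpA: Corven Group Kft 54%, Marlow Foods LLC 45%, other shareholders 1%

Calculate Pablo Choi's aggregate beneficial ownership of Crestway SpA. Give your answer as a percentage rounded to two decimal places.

Pablo reaches Crestway along 3 paths.
Via Corven: 80% × 54% = 43.2%.
Via Brightwater → Corven: 95% × 7% × 54% = 3.591%.
Via Cobalt → Marlow: 80% × 73% × 45% = 26.28%.
Total: 43.2% + 3.591% + 26.28% = 73.071%.
Rounded: 73.07%.

73.07%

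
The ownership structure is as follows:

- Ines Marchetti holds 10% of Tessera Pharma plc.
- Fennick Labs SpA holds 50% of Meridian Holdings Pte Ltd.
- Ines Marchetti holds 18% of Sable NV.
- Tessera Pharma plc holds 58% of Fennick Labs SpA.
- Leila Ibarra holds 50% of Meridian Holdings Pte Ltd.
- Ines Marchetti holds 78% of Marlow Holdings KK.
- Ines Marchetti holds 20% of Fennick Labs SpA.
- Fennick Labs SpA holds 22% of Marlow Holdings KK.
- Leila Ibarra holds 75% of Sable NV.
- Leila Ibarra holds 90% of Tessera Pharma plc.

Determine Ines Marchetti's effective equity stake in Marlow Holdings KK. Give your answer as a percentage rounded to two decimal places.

Ines reaches Marlow along 3 paths.
Direct stake: 78% = 78%.
Via Fennick: 20% × 22% = 4.4%.
Via Tessera → Fennick: 10% × 58% × 22% = 1.276%.
Total: 78% + 4.4% + 1.276% = 83.676%.
Rounded: 83.68%.

83.68%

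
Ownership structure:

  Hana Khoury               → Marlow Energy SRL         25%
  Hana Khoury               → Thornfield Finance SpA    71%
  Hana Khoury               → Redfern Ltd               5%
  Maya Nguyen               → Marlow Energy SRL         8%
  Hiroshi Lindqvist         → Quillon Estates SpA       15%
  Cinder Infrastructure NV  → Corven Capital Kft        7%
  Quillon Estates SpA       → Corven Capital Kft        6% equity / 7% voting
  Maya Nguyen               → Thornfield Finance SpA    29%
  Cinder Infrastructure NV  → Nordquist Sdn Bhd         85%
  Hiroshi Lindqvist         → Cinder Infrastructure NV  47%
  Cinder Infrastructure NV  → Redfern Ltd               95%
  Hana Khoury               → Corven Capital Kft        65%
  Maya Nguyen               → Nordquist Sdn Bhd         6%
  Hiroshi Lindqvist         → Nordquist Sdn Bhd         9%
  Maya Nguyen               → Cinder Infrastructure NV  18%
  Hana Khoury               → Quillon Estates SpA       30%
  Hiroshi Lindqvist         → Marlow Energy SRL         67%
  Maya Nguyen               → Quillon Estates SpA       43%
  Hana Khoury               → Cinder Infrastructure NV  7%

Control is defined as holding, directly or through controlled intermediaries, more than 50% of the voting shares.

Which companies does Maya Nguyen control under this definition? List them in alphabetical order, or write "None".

None

Maya's largest direct stake is 43% in Quillon, which does not meet the threshold.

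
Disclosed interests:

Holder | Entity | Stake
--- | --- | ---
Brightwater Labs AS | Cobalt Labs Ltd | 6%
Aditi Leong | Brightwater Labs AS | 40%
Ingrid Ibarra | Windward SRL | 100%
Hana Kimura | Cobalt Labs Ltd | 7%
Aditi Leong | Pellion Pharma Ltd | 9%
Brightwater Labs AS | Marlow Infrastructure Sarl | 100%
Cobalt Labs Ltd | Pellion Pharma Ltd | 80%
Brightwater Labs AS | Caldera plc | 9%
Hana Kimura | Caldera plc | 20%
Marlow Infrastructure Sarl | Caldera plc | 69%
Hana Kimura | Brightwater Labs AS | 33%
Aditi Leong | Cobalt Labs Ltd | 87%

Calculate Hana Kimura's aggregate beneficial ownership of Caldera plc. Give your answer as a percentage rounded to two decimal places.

45.74%

Hana reaches Caldera along 3 paths.
Via Brightwater: 33% × 9% = 2.97%.
Via Brightwater → Marlow: 33% × 100% × 69% = 22.77%.
Direct stake: 20% = 20%.
Total: 2.97% + 22.77% + 20% = 45.74%.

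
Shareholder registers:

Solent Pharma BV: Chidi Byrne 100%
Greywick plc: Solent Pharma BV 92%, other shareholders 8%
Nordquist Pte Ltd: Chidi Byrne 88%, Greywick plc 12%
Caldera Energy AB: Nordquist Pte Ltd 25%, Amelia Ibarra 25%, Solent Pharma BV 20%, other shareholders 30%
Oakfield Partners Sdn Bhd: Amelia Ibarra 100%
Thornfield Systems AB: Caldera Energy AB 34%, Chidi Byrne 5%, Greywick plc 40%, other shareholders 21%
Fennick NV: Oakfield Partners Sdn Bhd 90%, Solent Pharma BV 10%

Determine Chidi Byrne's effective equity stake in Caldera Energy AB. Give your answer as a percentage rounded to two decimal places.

44.76%

Chidi reaches Caldera along 3 paths.
Via Nordquist: 88% × 25% = 22%.
Via Solent → Greywick → Nordquist: 100% × 92% × 12% × 25% = 2.76%.
Via Solent: 100% × 20% = 20%.
Total: 22% + 2.76% + 20% = 44.76%.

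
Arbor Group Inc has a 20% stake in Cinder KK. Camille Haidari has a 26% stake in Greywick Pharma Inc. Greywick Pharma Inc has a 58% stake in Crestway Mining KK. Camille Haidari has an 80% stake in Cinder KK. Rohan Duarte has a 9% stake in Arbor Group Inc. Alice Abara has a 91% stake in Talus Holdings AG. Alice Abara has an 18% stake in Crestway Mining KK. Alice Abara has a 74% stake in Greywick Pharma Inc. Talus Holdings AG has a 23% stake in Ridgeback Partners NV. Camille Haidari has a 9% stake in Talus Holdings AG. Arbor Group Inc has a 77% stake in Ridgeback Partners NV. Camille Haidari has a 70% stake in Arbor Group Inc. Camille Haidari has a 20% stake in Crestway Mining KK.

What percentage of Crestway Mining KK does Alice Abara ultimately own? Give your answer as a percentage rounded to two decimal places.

Alice reaches Crestway along 2 paths.
Direct stake: 18% = 18%.
Via Greywick: 74% × 58% = 42.92%.
Total: 18% + 42.92% = 60.92%.

60.92%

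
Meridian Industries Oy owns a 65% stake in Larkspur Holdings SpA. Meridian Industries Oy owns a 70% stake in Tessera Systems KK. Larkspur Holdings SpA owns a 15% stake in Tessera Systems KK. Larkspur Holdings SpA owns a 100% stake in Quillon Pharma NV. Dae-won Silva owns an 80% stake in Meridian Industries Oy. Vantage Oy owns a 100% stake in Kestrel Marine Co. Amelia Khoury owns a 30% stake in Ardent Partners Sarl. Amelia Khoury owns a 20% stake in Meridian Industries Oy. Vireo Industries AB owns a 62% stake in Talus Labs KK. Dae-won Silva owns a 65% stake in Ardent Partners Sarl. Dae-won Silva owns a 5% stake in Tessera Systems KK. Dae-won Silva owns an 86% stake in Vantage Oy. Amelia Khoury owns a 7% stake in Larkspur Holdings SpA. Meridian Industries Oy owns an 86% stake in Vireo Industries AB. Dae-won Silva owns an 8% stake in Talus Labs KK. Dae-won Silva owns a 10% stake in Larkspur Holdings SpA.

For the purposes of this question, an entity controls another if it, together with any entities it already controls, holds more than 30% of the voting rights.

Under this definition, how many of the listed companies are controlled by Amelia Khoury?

0

Amelia's largest direct stake is 30% in Ardent, which does not meet the threshold.
Amelia controls 0 companies.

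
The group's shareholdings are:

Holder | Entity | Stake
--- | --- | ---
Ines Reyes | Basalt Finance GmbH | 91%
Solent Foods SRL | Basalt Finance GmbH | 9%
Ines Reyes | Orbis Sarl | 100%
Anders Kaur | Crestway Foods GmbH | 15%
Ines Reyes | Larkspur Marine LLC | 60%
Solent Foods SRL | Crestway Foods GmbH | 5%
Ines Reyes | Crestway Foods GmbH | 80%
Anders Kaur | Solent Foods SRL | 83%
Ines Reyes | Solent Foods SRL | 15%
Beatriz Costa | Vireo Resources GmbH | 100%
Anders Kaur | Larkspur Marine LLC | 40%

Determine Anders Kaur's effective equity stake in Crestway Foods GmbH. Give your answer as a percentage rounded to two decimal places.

Anders reaches Crestway along 2 paths.
Direct stake: 15% = 15%.
Via Solent: 83% × 5% = 4.15%.
Total: 15% + 4.15% = 19.15%.

19.15%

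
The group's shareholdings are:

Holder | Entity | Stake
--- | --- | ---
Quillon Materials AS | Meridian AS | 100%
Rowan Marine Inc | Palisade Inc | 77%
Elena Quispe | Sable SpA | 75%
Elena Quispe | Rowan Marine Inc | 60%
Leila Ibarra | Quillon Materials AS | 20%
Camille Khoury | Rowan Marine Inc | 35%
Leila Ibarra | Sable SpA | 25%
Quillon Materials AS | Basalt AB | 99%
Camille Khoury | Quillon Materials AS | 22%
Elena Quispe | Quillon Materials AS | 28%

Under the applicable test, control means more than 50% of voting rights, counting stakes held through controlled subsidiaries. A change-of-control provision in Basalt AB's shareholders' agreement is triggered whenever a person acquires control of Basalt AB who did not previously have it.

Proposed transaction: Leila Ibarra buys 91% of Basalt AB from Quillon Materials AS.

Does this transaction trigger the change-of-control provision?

The purchase adds only to Leila's holdings (Quillon's stake shrinks), so Leila is the only person who could newly come to control Basalt.
Leila's largest direct stake is 25% in Sable, which does not meet the threshold, so Leila controls no company.
Neither Leila nor any entity Leila controls holds any voting interest in Basalt.
So before the transaction, Leila does not control Basalt.
After the purchase, Leila holds 91% of Basalt directly, and Quillon's stake falls to 8%.
Leila holds 91% of Basalt, so Leila controls Basalt.
Leila did not control Basalt before and does after, so the clause is triggered.

Yes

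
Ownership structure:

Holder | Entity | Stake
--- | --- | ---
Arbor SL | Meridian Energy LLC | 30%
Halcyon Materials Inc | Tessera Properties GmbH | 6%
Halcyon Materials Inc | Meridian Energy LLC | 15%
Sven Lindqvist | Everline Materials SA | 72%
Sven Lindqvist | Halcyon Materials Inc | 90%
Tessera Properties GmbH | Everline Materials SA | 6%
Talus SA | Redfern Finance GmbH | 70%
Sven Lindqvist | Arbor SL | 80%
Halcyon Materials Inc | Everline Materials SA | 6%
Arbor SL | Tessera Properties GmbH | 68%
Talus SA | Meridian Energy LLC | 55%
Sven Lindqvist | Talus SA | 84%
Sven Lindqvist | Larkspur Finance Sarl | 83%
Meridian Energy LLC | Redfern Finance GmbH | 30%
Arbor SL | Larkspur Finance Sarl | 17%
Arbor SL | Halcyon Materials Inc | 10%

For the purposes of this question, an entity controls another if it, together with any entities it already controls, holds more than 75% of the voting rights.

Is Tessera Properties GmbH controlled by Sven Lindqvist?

Sven holds 84% of Talus, so Sven controls Talus.
Sven holds 80% of Arbor, so Sven controls Arbor.
Sven and Arbor together hold 90% + 10% = 100% of Halcyon, so Sven controls Halcyon.
Sven and Arbor together hold 83% + 17% = 100% of Larkspur, so Sven controls Larkspur.
Talus and Halcyon and Arbor together hold 55% + 15% + 30% = 100% of Meridian, so Sven controls Meridian.
Halcyon and Sven together hold 6% + 72% = 78% of Everline, so Sven controls Everline.
Talus and Meridian together hold 70% + 30% = 100% of Redfern, so Sven controls Redfern.
In Tessera, Sven's side holds only 68% + 6% = 74%, not > 75%.
So Sven does not control Tessera.

No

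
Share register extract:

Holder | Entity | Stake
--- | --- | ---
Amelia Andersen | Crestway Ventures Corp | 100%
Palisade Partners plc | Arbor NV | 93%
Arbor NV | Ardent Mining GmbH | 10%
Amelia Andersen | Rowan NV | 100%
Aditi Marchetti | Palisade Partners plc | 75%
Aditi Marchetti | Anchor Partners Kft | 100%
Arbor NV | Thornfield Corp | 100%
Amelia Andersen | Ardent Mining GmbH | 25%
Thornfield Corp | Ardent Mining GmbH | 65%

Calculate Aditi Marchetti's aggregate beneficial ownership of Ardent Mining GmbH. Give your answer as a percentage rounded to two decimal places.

52.31%

Aditi reaches Ardent along 2 paths.
Via Palisade → Arbor → Thornfield: 75% × 93% × 100% × 65% = 45.3375%.
Via Palisade → Arbor: 75% × 93% × 10% = 6.975%.
Total: 45.3375% + 6.975% = 52.3125%.
Rounded: 52.31%.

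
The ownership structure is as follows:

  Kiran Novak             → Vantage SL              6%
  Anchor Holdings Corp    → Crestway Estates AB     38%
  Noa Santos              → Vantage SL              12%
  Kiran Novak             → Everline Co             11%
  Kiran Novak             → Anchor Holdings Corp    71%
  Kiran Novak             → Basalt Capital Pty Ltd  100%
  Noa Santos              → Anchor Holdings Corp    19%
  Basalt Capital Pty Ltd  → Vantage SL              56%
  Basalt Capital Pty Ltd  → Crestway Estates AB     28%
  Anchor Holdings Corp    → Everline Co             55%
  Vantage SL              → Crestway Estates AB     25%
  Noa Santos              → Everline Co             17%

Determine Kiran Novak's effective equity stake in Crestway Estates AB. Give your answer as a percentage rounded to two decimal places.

Kiran reaches Crestway along 4 paths.
Via Anchor: 71% × 38% = 26.98%.
Via Basalt: 100% × 28% = 28%.
Via Vantage: 6% × 25% = 1.5%.
Via Basalt → Vantage: 100% × 56% × 25% = 14%.
Total: 26.98% + 28% + 1.5% + 14% = 70.48%.

70.48%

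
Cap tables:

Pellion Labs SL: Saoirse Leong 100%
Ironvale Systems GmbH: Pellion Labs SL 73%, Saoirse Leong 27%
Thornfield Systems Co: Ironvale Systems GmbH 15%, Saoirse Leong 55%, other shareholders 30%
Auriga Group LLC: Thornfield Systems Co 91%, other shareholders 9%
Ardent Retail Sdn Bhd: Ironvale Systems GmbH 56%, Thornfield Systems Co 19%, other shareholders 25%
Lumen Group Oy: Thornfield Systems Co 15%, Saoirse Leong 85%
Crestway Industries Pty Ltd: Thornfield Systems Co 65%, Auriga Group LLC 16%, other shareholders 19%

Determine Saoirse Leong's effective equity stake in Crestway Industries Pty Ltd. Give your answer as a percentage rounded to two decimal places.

Saoirse reaches Crestway along 6 paths.
Via Pellion → Ironvale → Thornfield: 100% × 73% × 15% × 65% = 7.1175%.
Via Ironvale → Thornfield: 27% × 15% × 65% = 2.6325%.
Via Thornfield: 55% × 65% = 35.75%.
Via Pellion → Ironvale → Thornfield → Auriga: 100% × 73% × 15% × 91% × 16% = 1.59432%.
Via Ironvale → Thornfield → Auriga: 27% × 15% × 91% × 16% = 0.58968%.
Via Thornfield → Auriga: 55% × 91% × 16% = 8.008%.
Total: 7.1175% + 2.6325% + 35.75% + 1.59432% + 0.58968% + 8.008% = 55.692%.
Rounded: 55.69%.

55.69%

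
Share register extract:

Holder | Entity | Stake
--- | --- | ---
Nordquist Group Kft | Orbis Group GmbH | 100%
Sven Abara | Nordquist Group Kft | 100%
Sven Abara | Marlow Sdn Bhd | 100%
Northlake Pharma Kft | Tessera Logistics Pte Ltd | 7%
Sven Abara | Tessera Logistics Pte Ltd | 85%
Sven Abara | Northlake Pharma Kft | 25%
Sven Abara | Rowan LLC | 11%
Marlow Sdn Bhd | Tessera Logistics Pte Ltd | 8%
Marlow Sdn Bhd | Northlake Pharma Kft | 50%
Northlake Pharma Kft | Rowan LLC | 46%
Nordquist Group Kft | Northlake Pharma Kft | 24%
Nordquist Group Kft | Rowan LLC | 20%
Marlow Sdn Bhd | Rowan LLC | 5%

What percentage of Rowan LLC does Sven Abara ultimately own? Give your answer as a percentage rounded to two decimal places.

Sven reaches Rowan along 6 paths.
Via Nordquist: 100% × 20% = 20%.
Via Nordquist → Northlake: 100% × 24% × 46% = 11.04%.
Via Marlow → Northlake: 100% × 50% × 46% = 23%.
Via Northlake: 25% × 46% = 11.5%.
Direct stake: 11% = 11%.
Via Marlow: 100% × 5% = 5%.
Total: 20% + 11.04% + 23% + 11.5% + 11% + 5% = 81.54%.

81.54%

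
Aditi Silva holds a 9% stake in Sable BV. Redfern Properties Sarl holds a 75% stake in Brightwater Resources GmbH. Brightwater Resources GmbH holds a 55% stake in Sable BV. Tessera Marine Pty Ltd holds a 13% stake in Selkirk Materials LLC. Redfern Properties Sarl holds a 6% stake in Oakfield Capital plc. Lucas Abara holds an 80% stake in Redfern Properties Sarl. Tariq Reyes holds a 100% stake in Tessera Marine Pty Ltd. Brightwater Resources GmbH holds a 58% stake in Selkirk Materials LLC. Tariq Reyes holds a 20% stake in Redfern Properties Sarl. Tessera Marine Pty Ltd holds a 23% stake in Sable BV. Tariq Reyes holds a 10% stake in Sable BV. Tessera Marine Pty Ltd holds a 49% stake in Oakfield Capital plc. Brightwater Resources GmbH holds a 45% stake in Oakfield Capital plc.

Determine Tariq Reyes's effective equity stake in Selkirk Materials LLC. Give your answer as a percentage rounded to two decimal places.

21.70%

Tariq reaches Selkirk along 2 paths.
Via Tessera: 100% × 13% = 13%.
Via Redfern → Brightwater: 20% × 75% × 58% = 8.7%.
Total: 13% + 8.7% = 21.7%.
Rounded: 21.70%.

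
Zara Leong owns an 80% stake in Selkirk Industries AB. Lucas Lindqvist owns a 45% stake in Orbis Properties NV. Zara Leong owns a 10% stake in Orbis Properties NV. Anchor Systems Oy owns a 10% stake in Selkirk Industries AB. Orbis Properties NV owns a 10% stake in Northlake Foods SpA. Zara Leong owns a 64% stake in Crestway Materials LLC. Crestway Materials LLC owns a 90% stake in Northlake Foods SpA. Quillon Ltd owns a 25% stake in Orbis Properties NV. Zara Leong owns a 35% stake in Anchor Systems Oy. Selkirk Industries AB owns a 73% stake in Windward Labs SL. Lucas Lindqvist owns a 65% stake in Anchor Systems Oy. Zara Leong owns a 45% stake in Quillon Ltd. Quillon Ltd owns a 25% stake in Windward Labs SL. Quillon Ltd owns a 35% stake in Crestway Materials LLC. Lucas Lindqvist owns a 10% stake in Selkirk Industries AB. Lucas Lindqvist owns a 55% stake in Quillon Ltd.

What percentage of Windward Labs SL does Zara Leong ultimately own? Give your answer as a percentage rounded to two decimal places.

Zara reaches Windward along 3 paths.
Via Quillon: 45% × 25% = 11.25%.
Via Selkirk: 80% × 73% = 58.4%.
Via Anchor → Selkirk: 35% × 10% × 73% = 2.555%.
Total: 11.25% + 58.4% + 2.555% = 72.205%.
Rounded: 72.21%.

72.21%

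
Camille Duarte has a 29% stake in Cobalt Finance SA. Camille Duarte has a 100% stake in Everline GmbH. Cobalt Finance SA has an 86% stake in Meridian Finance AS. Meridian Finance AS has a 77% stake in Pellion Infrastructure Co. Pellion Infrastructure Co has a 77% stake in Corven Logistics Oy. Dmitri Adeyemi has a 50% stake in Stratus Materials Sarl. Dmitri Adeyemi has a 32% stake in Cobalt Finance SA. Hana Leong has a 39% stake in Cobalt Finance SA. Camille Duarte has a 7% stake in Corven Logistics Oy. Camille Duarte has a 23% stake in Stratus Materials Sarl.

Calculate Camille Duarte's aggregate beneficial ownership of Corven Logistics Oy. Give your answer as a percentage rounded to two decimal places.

Camille reaches Corven along 2 paths.
Direct stake: 7% = 7%.
Via Cobalt → Meridian → Pellion: 29% × 86% × 77% × 77% = 14.786926%.
Total: 7% + 14.786926% = 21.786926%.
Rounded: 21.79%.

21.79%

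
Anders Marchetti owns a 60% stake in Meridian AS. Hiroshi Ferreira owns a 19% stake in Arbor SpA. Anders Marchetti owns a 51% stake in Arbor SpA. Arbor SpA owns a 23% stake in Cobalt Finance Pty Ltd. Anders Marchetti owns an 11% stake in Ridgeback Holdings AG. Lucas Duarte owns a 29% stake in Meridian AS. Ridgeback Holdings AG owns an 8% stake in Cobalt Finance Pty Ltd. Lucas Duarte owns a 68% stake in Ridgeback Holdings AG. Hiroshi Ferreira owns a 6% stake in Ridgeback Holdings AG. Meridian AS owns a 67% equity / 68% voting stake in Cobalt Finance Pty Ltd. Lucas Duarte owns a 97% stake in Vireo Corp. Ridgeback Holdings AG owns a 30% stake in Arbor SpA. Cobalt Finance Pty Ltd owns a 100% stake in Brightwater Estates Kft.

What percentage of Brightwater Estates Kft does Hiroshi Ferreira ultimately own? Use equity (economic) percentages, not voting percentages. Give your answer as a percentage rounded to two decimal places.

5.26%

Hiroshi reaches Brightwater along 3 paths.
Via Arbor → Cobalt: 19% × 23% × 100% = 4.37%.
Via Ridgeback → Arbor → Cobalt: 6% × 30% × 23% × 100% = 0.414%.
Via Ridgeback → Cobalt: 6% × 8% × 100% = 0.48%.
Total: 4.37% + 0.414% + 0.48% = 5.264%.
Rounded: 5.26%.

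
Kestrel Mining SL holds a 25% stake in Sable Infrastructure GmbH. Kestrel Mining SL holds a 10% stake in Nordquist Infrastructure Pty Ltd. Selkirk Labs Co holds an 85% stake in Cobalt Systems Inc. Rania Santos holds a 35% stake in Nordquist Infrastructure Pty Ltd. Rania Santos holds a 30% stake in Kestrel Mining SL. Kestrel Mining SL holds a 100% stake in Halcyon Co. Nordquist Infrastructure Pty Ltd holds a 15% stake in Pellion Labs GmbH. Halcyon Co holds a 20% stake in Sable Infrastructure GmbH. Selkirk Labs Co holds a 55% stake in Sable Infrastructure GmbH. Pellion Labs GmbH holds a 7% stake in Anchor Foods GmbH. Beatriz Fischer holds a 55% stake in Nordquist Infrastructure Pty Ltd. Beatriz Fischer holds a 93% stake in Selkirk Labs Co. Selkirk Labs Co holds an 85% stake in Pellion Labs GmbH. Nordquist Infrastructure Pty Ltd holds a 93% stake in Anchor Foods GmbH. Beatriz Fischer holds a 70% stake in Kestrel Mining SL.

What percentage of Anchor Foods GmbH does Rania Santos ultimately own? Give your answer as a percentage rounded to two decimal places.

Rania reaches Anchor along 4 paths.
Via Kestrel → Nordquist → Pellion: 30% × 10% × 15% × 7% = 0.0315%.
Via Nordquist → Pellion: 35% × 15% × 7% = 0.3675%.
Via Kestrel → Nordquist: 30% × 10% × 93% = 2.79%.
Via Nordquist: 35% × 93% = 32.55%.
Total: 0.0315% + 0.3675% + 2.79% + 32.55% = 35.739%.
Rounded: 35.74%.

35.74%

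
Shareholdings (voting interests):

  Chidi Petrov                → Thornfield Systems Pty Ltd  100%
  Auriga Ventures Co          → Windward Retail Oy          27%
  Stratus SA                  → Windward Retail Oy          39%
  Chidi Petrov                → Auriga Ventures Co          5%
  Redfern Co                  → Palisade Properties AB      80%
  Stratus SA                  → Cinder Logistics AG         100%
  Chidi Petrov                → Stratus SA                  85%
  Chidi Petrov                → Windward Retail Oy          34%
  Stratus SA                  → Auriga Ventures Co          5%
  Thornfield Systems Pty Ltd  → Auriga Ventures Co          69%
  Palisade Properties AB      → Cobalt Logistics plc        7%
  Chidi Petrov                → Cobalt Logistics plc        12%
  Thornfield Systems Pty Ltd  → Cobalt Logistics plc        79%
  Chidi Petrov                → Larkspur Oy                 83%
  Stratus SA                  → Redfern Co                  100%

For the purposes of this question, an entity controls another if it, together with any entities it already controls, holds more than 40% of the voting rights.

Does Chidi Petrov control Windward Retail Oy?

Yes

Chidi holds 100% of Thornfield, so Chidi controls Thornfield.
Chidi holds 85% of Stratus, so Chidi controls Stratus.
Stratus and Chidi and Thornfield together hold 5% + 5% + 69% = 79% of Auriga, so Chidi controls Auriga.
Auriga and Chidi and Stratus together hold 27% + 34% + 39% = 100% of Windward, so Chidi controls Windward.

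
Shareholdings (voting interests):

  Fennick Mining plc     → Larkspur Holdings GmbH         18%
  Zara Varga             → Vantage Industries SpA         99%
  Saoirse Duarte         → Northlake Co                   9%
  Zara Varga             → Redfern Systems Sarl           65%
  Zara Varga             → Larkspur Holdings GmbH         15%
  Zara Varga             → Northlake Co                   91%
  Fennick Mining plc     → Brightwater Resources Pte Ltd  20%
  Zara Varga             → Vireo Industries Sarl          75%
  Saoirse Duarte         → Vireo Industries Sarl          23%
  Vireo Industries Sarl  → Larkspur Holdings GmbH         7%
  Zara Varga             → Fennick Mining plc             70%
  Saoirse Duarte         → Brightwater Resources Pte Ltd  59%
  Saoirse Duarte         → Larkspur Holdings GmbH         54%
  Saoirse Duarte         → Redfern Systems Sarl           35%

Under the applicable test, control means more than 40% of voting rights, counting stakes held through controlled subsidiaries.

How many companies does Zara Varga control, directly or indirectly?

5

Zara holds 70% of Fennick, so Zara controls Fennick.
Zara holds 65% of Redfern, so Zara controls Redfern.
Zara holds 75% of Vireo, so Zara controls Vireo.
Zara holds 91% of Northlake, so Zara controls Northlake.
Zara holds 99% of Vantage, so Zara controls Vantage.
No other company's threshold is met.
Zara controls 5 companies.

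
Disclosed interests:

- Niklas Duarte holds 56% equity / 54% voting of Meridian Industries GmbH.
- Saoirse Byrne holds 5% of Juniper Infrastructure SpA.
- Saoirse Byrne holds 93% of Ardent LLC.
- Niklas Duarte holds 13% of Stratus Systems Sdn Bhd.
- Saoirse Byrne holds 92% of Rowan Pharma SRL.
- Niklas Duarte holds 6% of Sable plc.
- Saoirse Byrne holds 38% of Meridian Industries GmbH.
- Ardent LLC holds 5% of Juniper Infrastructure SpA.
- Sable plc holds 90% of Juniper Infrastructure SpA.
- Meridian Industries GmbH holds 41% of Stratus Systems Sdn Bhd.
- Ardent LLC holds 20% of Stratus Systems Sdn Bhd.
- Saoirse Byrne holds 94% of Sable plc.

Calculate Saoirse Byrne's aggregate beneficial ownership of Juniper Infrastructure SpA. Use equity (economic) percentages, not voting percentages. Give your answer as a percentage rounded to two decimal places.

94.25%

Saoirse reaches Juniper along 3 paths.
Via Sable: 94% × 90% = 84.6%.
Direct stake: 5% = 5%.
Via Ardent: 93% × 5% = 4.65%.
Total: 84.6% + 5% + 4.65% = 94.25%.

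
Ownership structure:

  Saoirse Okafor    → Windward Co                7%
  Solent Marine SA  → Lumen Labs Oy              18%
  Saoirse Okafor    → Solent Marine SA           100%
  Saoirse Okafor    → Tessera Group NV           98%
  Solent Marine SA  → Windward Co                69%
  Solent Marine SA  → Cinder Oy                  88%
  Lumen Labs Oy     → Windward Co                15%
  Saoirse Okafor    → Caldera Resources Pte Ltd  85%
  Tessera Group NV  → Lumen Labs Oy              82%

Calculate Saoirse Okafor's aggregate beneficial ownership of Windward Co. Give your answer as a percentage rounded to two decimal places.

Saoirse reaches Windward along 4 paths.
Direct stake: 7% = 7%.
Via Solent: 100% × 69% = 69%.
Via Tessera → Lumen: 98% × 82% × 15% = 12.054%.
Via Solent → Lumen: 100% × 18% × 15% = 2.7%.
Total: 7% + 69% + 12.054% + 2.7% = 90.754%.
Rounded: 90.75%.

90.75%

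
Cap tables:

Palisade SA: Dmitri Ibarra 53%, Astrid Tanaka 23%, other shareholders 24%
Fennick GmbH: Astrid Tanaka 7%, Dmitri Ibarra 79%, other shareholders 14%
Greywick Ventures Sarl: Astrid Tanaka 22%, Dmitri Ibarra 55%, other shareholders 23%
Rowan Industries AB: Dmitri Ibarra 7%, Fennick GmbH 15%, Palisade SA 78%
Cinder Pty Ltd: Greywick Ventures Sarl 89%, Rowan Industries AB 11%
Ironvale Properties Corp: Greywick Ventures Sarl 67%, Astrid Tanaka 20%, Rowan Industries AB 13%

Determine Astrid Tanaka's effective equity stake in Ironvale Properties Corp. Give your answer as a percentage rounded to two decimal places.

37.21%

Astrid reaches Ironvale along 4 paths.
Via Greywick: 22% × 67% = 14.74%.
Direct stake: 20% = 20%.
Via Fennick → Rowan: 7% × 15% × 13% = 0.1365%.
Via Palisade → Rowan: 23% × 78% × 13% = 2.3322%.
Total: 14.74% + 20% + 0.1365% + 2.3322% = 37.2087%.
Rounded: 37.21%.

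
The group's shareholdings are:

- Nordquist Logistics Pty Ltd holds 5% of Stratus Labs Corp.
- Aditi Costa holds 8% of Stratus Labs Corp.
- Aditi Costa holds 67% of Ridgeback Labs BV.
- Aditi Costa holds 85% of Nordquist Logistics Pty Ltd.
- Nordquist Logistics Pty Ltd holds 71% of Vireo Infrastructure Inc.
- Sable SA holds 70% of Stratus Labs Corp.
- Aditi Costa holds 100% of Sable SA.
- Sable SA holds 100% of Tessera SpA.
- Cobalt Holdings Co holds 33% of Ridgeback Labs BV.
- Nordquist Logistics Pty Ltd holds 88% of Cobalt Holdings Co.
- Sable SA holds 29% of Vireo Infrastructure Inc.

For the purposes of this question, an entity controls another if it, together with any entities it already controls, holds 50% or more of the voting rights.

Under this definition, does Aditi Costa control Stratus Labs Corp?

Yes

Aditi holds 100% of Sable, so Aditi controls Sable.
Aditi holds 85% of Nordquist, so Aditi controls Nordquist.
Nordquist and Aditi and Sable together hold 5% + 8% + 70% = 83% of Stratus, so Aditi controls Stratus.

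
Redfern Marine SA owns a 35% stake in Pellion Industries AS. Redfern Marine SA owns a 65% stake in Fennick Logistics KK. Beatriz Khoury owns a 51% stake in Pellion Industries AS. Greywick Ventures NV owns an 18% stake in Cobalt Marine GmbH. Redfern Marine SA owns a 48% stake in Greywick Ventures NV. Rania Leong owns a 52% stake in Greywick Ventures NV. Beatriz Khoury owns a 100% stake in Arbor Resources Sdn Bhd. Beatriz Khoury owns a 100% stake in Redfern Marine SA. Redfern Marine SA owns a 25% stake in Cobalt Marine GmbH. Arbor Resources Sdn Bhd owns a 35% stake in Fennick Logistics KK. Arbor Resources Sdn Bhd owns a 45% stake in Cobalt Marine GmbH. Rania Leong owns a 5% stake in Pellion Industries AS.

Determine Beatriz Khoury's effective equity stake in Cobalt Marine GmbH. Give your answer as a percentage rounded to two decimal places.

Beatriz reaches Cobalt along 3 paths.
Via Arbor: 100% × 45% = 45%.
Via Redfern: 100% × 25% = 25%.
Via Redfern → Greywick: 100% × 48% × 18% = 8.64%.
Total: 45% + 25% + 8.64% = 78.64%.

78.64%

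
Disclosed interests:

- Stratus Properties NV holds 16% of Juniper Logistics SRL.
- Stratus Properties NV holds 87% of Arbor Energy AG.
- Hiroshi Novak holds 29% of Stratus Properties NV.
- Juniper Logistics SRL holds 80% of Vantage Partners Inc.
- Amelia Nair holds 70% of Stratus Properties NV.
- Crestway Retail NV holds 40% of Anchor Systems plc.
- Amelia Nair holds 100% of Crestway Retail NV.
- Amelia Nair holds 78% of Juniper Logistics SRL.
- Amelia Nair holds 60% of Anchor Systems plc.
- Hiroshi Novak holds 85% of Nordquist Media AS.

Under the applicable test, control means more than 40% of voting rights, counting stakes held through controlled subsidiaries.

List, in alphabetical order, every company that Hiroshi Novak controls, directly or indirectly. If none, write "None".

Nordquist Media AS

Hiroshi holds 85% of Nordquist, so Hiroshi controls Nordquist.
No other company's threshold is met.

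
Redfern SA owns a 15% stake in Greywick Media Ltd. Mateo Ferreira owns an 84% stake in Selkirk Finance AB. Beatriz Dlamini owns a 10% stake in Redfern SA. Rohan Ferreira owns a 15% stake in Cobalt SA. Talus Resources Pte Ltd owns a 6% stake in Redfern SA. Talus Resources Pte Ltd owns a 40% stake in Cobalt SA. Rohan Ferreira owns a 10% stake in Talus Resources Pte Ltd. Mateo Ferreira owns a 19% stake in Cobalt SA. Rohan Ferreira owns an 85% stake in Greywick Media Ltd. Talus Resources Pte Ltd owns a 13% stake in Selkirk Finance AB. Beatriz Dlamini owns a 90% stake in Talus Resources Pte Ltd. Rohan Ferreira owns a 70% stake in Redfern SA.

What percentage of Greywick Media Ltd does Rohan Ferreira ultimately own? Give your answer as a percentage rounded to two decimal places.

Rohan reaches Greywick along 3 paths.
Via Redfern: 70% × 15% = 10.5%.
Via Talus → Redfern: 10% × 6% × 15% = 0.09%.
Direct stake: 85% = 85%.
Total: 10.5% + 0.09% + 85% = 95.59%.

95.59%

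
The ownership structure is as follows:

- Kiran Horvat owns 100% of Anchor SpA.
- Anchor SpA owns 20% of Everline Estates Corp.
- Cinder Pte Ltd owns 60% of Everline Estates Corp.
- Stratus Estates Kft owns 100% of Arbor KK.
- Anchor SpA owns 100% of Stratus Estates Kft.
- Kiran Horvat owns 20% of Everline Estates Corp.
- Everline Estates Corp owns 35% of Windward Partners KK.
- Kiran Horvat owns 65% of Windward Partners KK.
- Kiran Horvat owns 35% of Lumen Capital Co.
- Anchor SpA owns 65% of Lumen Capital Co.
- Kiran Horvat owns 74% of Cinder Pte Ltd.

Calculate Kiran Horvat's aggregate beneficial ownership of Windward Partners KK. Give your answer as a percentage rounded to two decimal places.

94.54%

Kiran reaches Windward along 4 paths.
Via Everline: 20% × 35% = 7%.
Via Cinder → Everline: 74% × 60% × 35% = 15.54%.
Via Anchor → Everline: 100% × 20% × 35% = 7%.
Direct stake: 65% = 65%.
Total: 7% + 15.54% + 7% + 65% = 94.54%.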